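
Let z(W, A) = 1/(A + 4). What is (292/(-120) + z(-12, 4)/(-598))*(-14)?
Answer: 1222417/35880 ≈ 34.070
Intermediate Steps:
z(W, A) = 1/(4 + A)
(292/(-120) + z(-12, 4)/(-598))*(-14) = (292/(-120) + 1/((4 + 4)*(-598)))*(-14) = (292*(-1/120) - 1/598/8)*(-14) = (-73/30 + (1/8)*(-1/598))*(-14) = (-73/30 - 1/4784)*(-14) = -174631/71760*(-14) = 1222417/35880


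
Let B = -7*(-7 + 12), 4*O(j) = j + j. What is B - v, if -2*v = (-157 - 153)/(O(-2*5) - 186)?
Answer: -6530/191 ≈ -34.188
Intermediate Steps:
O(j) = j/2 (O(j) = (j + j)/4 = (2*j)/4 = j/2)
v = -155/191 (v = -(-157 - 153)/(2*((-2*5)/2 - 186)) = -(-155)/((1/2)*(-10) - 186) = -(-155)/(-5 - 186) = -(-155)/(-191) = -(-155)*(-1)/191 = -1/2*310/191 = -155/191 ≈ -0.81152)
B = -35 (B = -7*5 = -35)
B - v = -35 - 1*(-155/191) = -35 + 155/191 = -6530/191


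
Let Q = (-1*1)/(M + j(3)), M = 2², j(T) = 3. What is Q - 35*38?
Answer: -9311/7 ≈ -1330.1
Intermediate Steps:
M = 4
Q = -⅐ (Q = (-1*1)/(4 + 3) = -1/7 = -1*⅐ = -⅐ ≈ -0.14286)
Q - 35*38 = -⅐ - 35*38 = -⅐ - 1330 = -9311/7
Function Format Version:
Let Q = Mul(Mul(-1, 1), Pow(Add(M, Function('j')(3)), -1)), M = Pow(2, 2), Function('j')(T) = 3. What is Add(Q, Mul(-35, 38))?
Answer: Rational(-9311, 7) ≈ -1330.1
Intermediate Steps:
M = 4
Q = Rational(-1, 7) (Q = Mul(Mul(-1, 1), Pow(Add(4, 3), -1)) = Mul(-1, Pow(7, -1)) = Mul(-1, Rational(1, 7)) = Rational(-1, 7) ≈ -0.14286)
Add(Q, Mul(-35, 38)) = Add(Rational(-1, 7), Mul(-35, 38)) = Add(Rational(-1, 7), -1330) = Rational(-9311, 7)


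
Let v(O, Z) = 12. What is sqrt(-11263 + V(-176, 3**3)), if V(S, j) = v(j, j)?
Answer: I*sqrt(11251) ≈ 106.07*I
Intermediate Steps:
V(S, j) = 12
sqrt(-11263 + V(-176, 3**3)) = sqrt(-11263 + 12) = sqrt(-11251) = I*sqrt(11251)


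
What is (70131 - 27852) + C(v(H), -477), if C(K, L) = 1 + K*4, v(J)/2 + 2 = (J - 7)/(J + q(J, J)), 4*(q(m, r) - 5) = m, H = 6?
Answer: 1056584/25 ≈ 42263.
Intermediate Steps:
q(m, r) = 5 + m/4
v(J) = -4 + 2*(-7 + J)/(5 + 5*J/4) (v(J) = -4 + 2*((J - 7)/(J + (5 + J/4))) = -4 + 2*((-7 + J)/(5 + 5*J/4)) = -4 + 2*(-7 + J)/(5 + 5*J/4))
C(K, L) = 1 + 4*K
(70131 - 27852) + C(v(H), -477) = (70131 - 27852) + (1 + 4*(4*(-34 - 3*6)/(5*(4 + 6)))) = 42279 + (1 + 4*((4/5)*(-34 - 18)/10)) = 42279 + (1 + 4*((4/5)*(1/10)*(-52))) = 42279 + (1 + 4*(-104/25)) = 42279 + (1 - 416/25) = 42279 - 391/25 = 1056584/25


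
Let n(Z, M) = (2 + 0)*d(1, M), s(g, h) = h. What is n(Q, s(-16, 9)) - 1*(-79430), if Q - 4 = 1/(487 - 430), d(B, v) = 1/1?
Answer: 79432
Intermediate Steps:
d(B, v) = 1
Q = 229/57 (Q = 4 + 1/(487 - 430) = 4 + 1/57 = 229/57 ≈ 4.0175)
n(Z, M) = 2 (n(Z, M) = (2 + 0)*1 = 2*1 = 2)
n(Q, s(-16, 9)) - 1*(-79430) = 2 - 1*(-79430) = 2 + 79430 = 79432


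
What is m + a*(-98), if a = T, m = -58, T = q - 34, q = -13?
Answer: 4548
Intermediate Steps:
T = -47 (T = -13 - 34 = -47)
a = -47
m + a*(-98) = -58 - 47*(-98) = -58 + 4606 = 4548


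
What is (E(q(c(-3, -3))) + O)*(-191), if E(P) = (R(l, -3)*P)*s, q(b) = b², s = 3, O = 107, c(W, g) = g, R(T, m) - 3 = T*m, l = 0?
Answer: -35908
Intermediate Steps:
R(T, m) = 3 + T*m
E(P) = 9*P (E(P) = ((3 + 0*(-3))*P)*3 = ((3 + 0)*P)*3 = (3*P)*3 = 9*P)
(E(q(c(-3, -3))) + O)*(-191) = (9*(-3)² + 107)*(-191) = (9*9 + 107)*(-191) = (81 + 107)*(-191) = 188*(-191) = -35908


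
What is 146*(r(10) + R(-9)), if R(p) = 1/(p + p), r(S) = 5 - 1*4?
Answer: 1241/9 ≈ 137.89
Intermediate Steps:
r(S) = 1 (r(S) = 5 - 4 = 1)
R(p) = 1/(2*p)
146*(r(10) + R(-9)) = 146*(1 + (1/2)/(-9)) = 146*(1 + (1/2)*(-1/9)) = 146*(1 - 1/18) = 146*(17/18) = 1241/9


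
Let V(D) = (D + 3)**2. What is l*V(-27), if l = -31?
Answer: -17856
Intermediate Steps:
V(D) = (3 + D)**2
l*V(-27) = -31*(3 - 27)**2 = -31*(-24)**2 = -31*576 = -17856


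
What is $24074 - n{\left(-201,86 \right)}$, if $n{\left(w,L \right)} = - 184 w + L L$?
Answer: $-20306$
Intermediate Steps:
$n{\left(w,L \right)} = L^{2} - 184 w$ ($n{\left(w,L \right)} = - 184 w + L^{2} = L^{2} - 184 w$)
$24074 - n{\left(-201,86 \right)} = 24074 - \left(86^{2} - -36984\right) = 24074 - \left(7396 + 36984\right) = 24074 - 44380 = -20306$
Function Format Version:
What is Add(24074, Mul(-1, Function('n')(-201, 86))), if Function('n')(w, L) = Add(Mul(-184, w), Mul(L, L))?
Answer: -20306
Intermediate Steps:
Function('n')(w, L) = Add(Pow(L, 2), Mul(-184, w)) (Function('n')(w, L) = Add(Mul(-184, w), Pow(L, 2)) = Add(Pow(L, 2), Mul(-184, w)))
Add(24074, Mul(-1, Function('n')(-201, 86))) = Add(24074, Mul(-1, Add(Pow(86, 2), Mul(-184, -201)))) = Add(24074, Mul(-1, Add(7396, 36984))) = Add(24074, Mul(-1, 44380)) = Add(24074, -44380) = -20306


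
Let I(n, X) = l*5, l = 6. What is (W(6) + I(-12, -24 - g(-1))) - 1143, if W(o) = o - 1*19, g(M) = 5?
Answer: -1126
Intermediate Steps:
I(n, X) = 30 (I(n, X) = 6*5 = 30)
W(o) = -19 + o (W(o) = o - 19 = -19 + o)
(W(6) + I(-12, -24 - g(-1))) - 1143 = ((-19 + 6) + 30) - 1143 = (-13 + 30) - 1143 = 17 - 1143 = -1126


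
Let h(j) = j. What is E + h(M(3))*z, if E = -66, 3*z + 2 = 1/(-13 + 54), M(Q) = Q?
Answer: -2787/41 ≈ -67.976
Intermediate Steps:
z = -27/41 (z = -2/3 + 1/(3*(-13 + 54)) = -2/3 + (1/3)/41 = -2/3 + (1/3)*(1/41) = -2/3 + 1/123 = -27/41 ≈ -0.65854)
E + h(M(3))*z = -66 + 3*(-27/41) = -66 - 81/41 = -2787/41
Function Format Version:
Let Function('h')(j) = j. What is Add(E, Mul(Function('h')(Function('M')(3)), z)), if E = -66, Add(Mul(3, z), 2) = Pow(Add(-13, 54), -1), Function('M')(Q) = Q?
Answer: Rational(-2787, 41) ≈ -67.976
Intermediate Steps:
z = Rational(-27, 41) (z = Add(Rational(-2, 3), Mul(Rational(1, 3), Pow(Add(-13, 54), -1))) = Add(Rational(-2, 3), Mul(Rational(1, 3), Pow(41, -1))) = Add(Rational(-2, 3), Mul(Rational(1, 3), Rational(1, 41))) = Add(Rational(-2, 3), Rational(1, 123)) = Rational(-27, 41) ≈ -0.65854)
Add(E, Mul(Function('h')(Function('M')(3)), z)) = Add(-66, Mul(3, Rational(-27, 41))) = Add(-66, Rational(-81, 41)) = Rational(-2787, 41)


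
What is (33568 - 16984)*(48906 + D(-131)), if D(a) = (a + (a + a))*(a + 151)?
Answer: 680706864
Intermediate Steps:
D(a) = 3*a*(151 + a) (D(a) = (a + 2*a)*(151 + a) = (3*a)*(151 + a) = 3*a*(151 + a))
(33568 - 16984)*(48906 + D(-131)) = (33568 - 16984)*(48906 + 3*(-131)*(151 - 131)) = 16584*(48906 + 3*(-131)*20) = 16584*(48906 - 7860) = 16584*41046 = 680706864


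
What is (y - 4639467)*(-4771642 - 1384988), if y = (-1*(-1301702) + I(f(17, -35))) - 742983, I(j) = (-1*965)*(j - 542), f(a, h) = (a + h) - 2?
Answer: 21784730411340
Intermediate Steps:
f(a, h) = -2 + a + h
I(j) = 523030 - 965*j (I(j) = -965*(-542 + j) = 523030 - 965*j)
y = 1101049 (y = (-1*(-1301702) + (523030 - 965*(-2 + 17 - 35))) - 742983 = (1301702 + (523030 - 965*(-20))) - 742983 = (1301702 + (523030 + 19300)) - 742983 = (1301702 + 542330) - 742983 = 1844032 - 742983 = 1101049)
(y - 4639467)*(-4771642 - 1384988) = (1101049 - 4639467)*(-4771642 - 1384988) = -3538418*(-6156630) = 21784730411340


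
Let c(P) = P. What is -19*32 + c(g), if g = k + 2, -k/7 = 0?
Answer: -606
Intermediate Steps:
k = 0 (k = -7*0 = 0)
g = 2 (g = 0 + 2 = 2)
-19*32 + c(g) = -19*32 + 2 = -608 + 2 = -606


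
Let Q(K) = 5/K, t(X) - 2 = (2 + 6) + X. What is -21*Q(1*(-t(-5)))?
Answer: 21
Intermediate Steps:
t(X) = 10 + X (t(X) = 2 + ((2 + 6) + X) = 2 + (8 + X) = 10 + X)
-21*Q(1*(-t(-5))) = -105/(1*(-(10 - 5))) = -105/(1*(-1*5)) = -105/(1*(-5)) = -105/(-5) = -105*(-1)/5 = -21*(-1) = 21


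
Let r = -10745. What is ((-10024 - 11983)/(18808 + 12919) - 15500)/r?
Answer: 491790507/340906615 ≈ 1.4426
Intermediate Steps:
((-10024 - 11983)/(18808 + 12919) - 15500)/r = ((-10024 - 11983)/(18808 + 12919) - 15500)/(-10745) = (-22007/31727 - 15500)*(-1/10745) = -491790507/31727*(-1/10745) = 491790507/340906615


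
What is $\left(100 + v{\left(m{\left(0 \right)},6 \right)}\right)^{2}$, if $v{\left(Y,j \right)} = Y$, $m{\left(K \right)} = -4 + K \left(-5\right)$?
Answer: $9216$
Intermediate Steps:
$m{\left(K \right)} = -4 - 5 K$
$\left(100 + v{\left(m{\left(0 \right)},6 \right)}\right)^{2} = \left(100 - 4\right)^{2} = 96^{2} = 9216$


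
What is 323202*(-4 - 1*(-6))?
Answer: 646404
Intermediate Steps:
323202*(-4 - 1*(-6)) = 323202*(-4 + 6) = 323202*2 = 646404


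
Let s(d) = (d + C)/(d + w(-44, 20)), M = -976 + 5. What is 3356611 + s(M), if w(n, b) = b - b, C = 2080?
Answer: 3259268172/971 ≈ 3.3566e+6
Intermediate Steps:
w(n, b) = 0
M = -971
s(d) = (2080 + d)/d (s(d) = (d + 2080)/(d + 0) = (2080 + d)/d)
3356611 + s(M) = 3356611 + (2080 - 971)/(-971) = 3356611 - 1/971*1109 = 3356611 - 1109/971 = 3259268172/971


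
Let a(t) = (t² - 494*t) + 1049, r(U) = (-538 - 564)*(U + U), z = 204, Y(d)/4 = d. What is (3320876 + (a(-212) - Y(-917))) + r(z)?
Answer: 3025649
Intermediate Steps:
Y(d) = 4*d
r(U) = -2204*U
a(t) = 1049 + t² - 494*t
(3320876 + (a(-212) - Y(-917))) + r(z) = (3320876 + ((1049 + (-212)² - 494*(-212)) - 4*(-917))) - 2204*204 = (3320876 + ((1049 + 44944 + 104728) - 1*(-3668))) - 449616 = (3320876 + (150721 + 3668)) - 449616 = (3320876 + 154389) - 449616 = 3475265 - 449616 = 3025649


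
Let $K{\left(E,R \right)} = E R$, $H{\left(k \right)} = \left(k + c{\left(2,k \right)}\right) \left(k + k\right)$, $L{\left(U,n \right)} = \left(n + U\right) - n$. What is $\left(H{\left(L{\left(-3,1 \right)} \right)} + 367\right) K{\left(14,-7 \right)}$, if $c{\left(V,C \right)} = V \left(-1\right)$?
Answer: $-38906$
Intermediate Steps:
$c{\left(V,C \right)} = - V$
$L{\left(U,n \right)} = U$ ($L{\left(U,n \right)} = \left(U + n\right) - n = U$)
$H{\left(k \right)} = 2 k \left(-2 + k\right)$ ($H{\left(k \right)} = \left(k - 2\right) \left(k + k\right) = \left(k - 2\right) 2 k = \left(-2 + k\right) 2 k = 2 k \left(-2 + k\right)$)
$\left(H{\left(L{\left(-3,1 \right)} \right)} + 367\right) K{\left(14,-7 \right)} = \left(2 \left(-3\right) \left(-2 - 3\right) + 367\right) 14 \left(-7\right) = \left(2 \left(-3\right) \left(-5\right) + 367\right) \left(-98\right) = \left(30 + 367\right) \left(-98\right) = 397 \left(-98\right) = -38906$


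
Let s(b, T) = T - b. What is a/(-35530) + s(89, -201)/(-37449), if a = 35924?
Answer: -35131952/35014815 ≈ -1.0033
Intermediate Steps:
a/(-35530) + s(89, -201)/(-37449) = 35924/(-35530) + (-201 - 1*89)/(-37449) = 35924*(-1/35530) + (-201 - 89)*(-1/37449) = -17962/17765 - 290*(-1/37449) = -17962/17765 + 290/37449 = -35131952/35014815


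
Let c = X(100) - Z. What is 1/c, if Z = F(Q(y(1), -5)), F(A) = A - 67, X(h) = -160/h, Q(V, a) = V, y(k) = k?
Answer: 5/322 ≈ 0.015528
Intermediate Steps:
F(A) = -67 + A
Z = -66 (Z = -67 + 1 = -66)
c = 322/5 (c = -160/100 - 1*(-66) = -160*1/100 + 66 = -8/5 + 66 = 322/5 ≈ 64.400)
1/c = 1/(322/5) = 5/322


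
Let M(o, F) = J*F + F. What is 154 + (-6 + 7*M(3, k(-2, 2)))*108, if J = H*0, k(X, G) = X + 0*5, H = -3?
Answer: -2006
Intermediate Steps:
k(X, G) = X (k(X, G) = X + 0 = X)
J = 0 (J = -3*0 = 0)
M(o, F) = F (M(o, F) = 0*F + F = 0 + F = F)
154 + (-6 + 7*M(3, k(-2, 2)))*108 = 154 + (-6 + 7*(-2))*108 = 154 + (-6 - 14)*108 = 154 - 20*108 = 154 - 2160 = -2006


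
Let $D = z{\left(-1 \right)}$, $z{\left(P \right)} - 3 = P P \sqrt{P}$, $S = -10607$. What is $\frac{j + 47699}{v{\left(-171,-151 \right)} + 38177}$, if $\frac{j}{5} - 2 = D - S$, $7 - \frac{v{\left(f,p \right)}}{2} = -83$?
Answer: $\frac{100759}{38357} + \frac{5 i}{38357} \approx 2.6269 + 0.00013035 i$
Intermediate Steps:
$v{\left(f,p \right)} = 180$ ($v{\left(f,p \right)} = 14 - -166 = 14 + 166 = 180$)
$z{\left(P \right)} = 3 + P^{\frac{5}{2}}$ ($z{\left(P \right)} = 3 + P P \sqrt{P} = 3 + P^{2} \sqrt{P} = 3 + P^{\frac{5}{2}}$)
$D = 3 + i$ ($D = 3 + \left(-1\right)^{\frac{5}{2}} = 3 + i \approx 3.0 + 1.0 i$)
$j = 53060 + 5 i$ ($j = 10 + 5 \left(\left(3 + i\right) - -10607\right) = 10 + 5 \left(\left(3 + i\right) + 10607\right) = 10 + 5 \left(10610 + i\right) = 10 + \left(53050 + 5 i\right) = 53060 + 5 i \approx 53060.0 + 5.0 i$)
$\frac{j + 47699}{v{\left(-171,-151 \right)} + 38177} = \frac{\left(53060 + 5 i\right) + 47699}{180 + 38177} = \frac{100759 + 5 i}{38357} = \left(100759 + 5 i\right) \frac{1}{38357} = \frac{100759}{38357} + \frac{5 i}{38357}$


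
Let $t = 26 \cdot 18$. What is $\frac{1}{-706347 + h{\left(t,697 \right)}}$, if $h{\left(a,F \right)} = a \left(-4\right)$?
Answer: $- \frac{1}{708219} \approx -1.412 \cdot 10^{-6}$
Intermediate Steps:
$t = 468$
$h{\left(a,F \right)} = - 4 a$
$\frac{1}{-706347 + h{\left(t,697 \right)}} = \frac{1}{-706347 - 1872} = \frac{1}{-708219} = - \frac{1}{708219}$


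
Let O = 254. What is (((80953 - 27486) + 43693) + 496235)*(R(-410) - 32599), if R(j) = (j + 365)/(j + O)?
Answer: -1005883446535/52 ≈ -1.9344e+10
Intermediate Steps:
R(j) = (365 + j)/(254 + j) (R(j) = (j + 365)/(j + 254) = (365 + j)/(254 + j))
(((80953 - 27486) + 43693) + 496235)*(R(-410) - 32599) = (((80953 - 27486) + 43693) + 496235)*((365 - 410)/(254 - 410) - 32599) = ((53467 + 43693) + 496235)*(-45/(-156) - 32599) = (97160 + 496235)*(-1/156*(-45) - 32599) = 593395*(15/52 - 32599) = 593395*(-1695133/52) = -1005883446535/52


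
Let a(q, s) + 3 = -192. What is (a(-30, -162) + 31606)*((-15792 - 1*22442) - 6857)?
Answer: -1416353401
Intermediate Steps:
a(q, s) = -195 (a(q, s) = -3 - 192 = -195)
(a(-30, -162) + 31606)*((-15792 - 1*22442) - 6857) = (-195 + 31606)*((-15792 - 1*22442) - 6857) = 31411*((-15792 - 22442) - 6857) = 31411*(-38234 - 6857) = 31411*(-45091) = -1416353401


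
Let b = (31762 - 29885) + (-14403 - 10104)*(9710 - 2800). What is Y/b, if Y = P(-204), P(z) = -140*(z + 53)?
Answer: -21140/169341493 ≈ -0.00012484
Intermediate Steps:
P(z) = -7420 - 140*z (P(z) = -140*(53 + z) = -7420 - 140*z)
Y = 21140 (Y = -7420 - 140*(-204) = -7420 + 28560 = 21140)
b = -169341493 (b = 1877 - 24507*6910 = 1877 - 169343370 = -169341493)
Y/b = 21140/(-169341493) = 21140*(-1/169341493) = -21140/169341493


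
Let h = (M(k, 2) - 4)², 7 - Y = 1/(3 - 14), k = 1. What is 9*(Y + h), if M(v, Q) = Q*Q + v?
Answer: 801/11 ≈ 72.818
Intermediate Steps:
M(v, Q) = v + Q² (M(v, Q) = Q² + v = v + Q²)
Y = 78/11 (Y = 7 - 1/(3 - 14) = 7 - 1/(-11) = 7 - 1*(-1/11) = 7 + 1/11 = 78/11 ≈ 7.0909)
h = 1 (h = ((1 + 2²) - 4)² = ((1 + 4) - 4)² = (5 - 4)² = 1² = 1)
9*(Y + h) = 9*(78/11 + 1) = 9*(89/11) = 801/11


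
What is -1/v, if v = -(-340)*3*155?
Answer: -1/158100 ≈ -6.3251e-6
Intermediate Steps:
v = 158100 (v = -17*(-60)*155 = 1020*155 = 158100)
-1/v = -1/158100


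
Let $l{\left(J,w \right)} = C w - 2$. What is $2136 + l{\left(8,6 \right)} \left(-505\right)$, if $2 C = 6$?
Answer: $-5944$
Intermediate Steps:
$C = 3$ ($C = \frac{1}{2} \cdot 6 = 3$)
$l{\left(J,w \right)} = -2 + 3 w$ ($l{\left(J,w \right)} = 3 w - 2 = -2 + 3 w$)
$2136 + l{\left(8,6 \right)} \left(-505\right) = 2136 + \left(-2 + 3 \cdot 6\right) \left(-505\right) = 2136 + \left(-2 + 18\right) \left(-505\right) = 2136 + 16 \left(-505\right) = 2136 - 8080 = -5944$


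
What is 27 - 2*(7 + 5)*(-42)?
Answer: 1035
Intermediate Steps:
27 - 2*(7 + 5)*(-42) = 27 - 2*12*(-42) = 27 - 24*(-42) = 27 + 1008 = 1035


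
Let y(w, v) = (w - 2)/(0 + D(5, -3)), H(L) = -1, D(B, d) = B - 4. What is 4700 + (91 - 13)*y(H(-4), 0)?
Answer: 4466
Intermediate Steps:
D(B, d) = -4 + B
y(w, v) = -2 + w (y(w, v) = (w - 2)/(0 + (-4 + 5)) = (-2 + w)/(0 + 1) = (-2 + w)/1 = (-2 + w)*1 = -2 + w)
4700 + (91 - 13)*y(H(-4), 0) = 4700 + (91 - 13)*(-2 - 1) = 4700 + 78*(-3) = 4700 - 234 = 4466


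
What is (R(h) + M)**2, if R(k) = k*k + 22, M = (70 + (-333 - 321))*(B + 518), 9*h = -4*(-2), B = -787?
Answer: 161966907530884/6561 ≈ 2.4686e+10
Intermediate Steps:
h = 8/9 (h = (-4*(-2))/9 = (1/9)*8 = 8/9 ≈ 0.88889)
M = 157096 (M = (70 + (-333 - 321))*(-787 + 518) = (70 - 654)*(-269) = -584*(-269) = 157096)
R(k) = 22 + k**2 (R(k) = k**2 + 22 = 22 + k**2)
(R(h) + M)**2 = ((22 + (8/9)**2) + 157096)**2 = ((22 + 64/81) + 157096)**2 = (1846/81 + 157096)**2 = (12726622/81)**2 = 161966907530884/6561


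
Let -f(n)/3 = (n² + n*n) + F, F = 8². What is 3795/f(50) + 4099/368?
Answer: 2536477/232944 ≈ 10.889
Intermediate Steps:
F = 64
f(n) = -192 - 6*n² (f(n) = -3*((n² + n*n) + 64) = -3*((n² + n²) + 64) = -3*(2*n² + 64) = -3*(64 + 2*n²) = -192 - 6*n²)
3795/f(50) + 4099/368 = 3795/(-192 - 6*50²) + 4099/368 = 3795/(-192 - 6*2500) + 4099*(1/368) = 3795/(-192 - 15000) + 4099/368 = 3795/(-15192) + 4099/368 = 3795*(-1/15192) + 4099/368 = -1265/5064 + 4099/368 = 2536477/232944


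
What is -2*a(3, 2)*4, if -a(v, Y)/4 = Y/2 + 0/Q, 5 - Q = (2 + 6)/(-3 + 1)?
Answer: 32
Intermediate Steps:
Q = 9 (Q = 5 - (2 + 6)/(-3 + 1) = 5 - 8/(-2) = 5 - 8*(-1)/2 = 5 - 1*(-4) = 5 + 4 = 9)
a(v, Y) = -2*Y (a(v, Y) = -4*(Y/2 + 0/9) = -4*(Y*(½) + 0*(⅑)) = -4*(Y/2 + 0) = -2*Y)
-2*a(3, 2)*4 = -(-4)*2*4 = -2*(-4)*4 = 8*4 = 32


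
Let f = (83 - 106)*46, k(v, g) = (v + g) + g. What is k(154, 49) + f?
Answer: -806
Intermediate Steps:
k(v, g) = v + 2*g (k(v, g) = (g + v) + g = v + 2*g)
f = -1058 (f = -23*46 = -1058)
k(154, 49) + f = (154 + 2*49) - 1058 = (154 + 98) - 1058 = 252 - 1058 = -806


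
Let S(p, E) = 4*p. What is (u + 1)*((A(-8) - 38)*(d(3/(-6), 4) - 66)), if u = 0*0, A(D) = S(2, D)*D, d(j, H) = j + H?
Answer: 6375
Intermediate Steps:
d(j, H) = H + j
A(D) = 8*D (A(D) = (4*2)*D = 8*D)
u = 0
(u + 1)*((A(-8) - 38)*(d(3/(-6), 4) - 66)) = (0 + 1)*((8*(-8) - 38)*((4 + 3/(-6)) - 66)) = 1*((-64 - 38)*((4 + 3*(-1/6)) - 66)) = 1*(-102*((4 - 1/2) - 66)) = 1*(-102*(7/2 - 66)) = 1*(-102*(-125/2)) = 1*6375 = 6375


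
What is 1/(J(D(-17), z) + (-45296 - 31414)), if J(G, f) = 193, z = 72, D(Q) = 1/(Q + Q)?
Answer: -1/76517 ≈ -1.3069e-5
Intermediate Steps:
D(Q) = 1/(2*Q)
1/(J(D(-17), z) + (-45296 - 31414)) = 1/(193 + (-45296 - 31414)) = 1/(193 - 76710) = 1/(-76517) = -1/76517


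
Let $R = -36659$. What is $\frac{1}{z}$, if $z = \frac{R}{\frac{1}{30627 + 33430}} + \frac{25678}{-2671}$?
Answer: $- \frac{2671}{6272217344451} \approx -4.2585 \cdot 10^{-10}$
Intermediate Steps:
$z = - \frac{6272217344451}{2671}$ ($z = - \frac{36659}{\frac{1}{30627 + 33430}} + \frac{25678}{-2671} = - \frac{36659}{\frac{1}{64057}} + 25678 \left(- \frac{1}{2671}\right) = - 36659 \frac{1}{\frac{1}{64057}} - \frac{25678}{2671} = \left(-36659\right) 64057 - \frac{25678}{2671} = -2348265563 - \frac{25678}{2671} = - \frac{6272217344451}{2671} \approx -2.3483 \cdot 10^{9}$)
$\frac{1}{z} = \frac{1}{- \frac{6272217344451}{2671}} = - \frac{2671}{6272217344451}$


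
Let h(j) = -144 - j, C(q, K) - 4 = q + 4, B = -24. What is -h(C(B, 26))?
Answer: 128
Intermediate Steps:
C(q, K) = 8 + q (C(q, K) = 4 + (q + 4) = 4 + (4 + q) = 8 + q)
-h(C(B, 26)) = -(-144 - (8 - 24)) = -(-144 - 1*(-16)) = -(-144 + 16) = -1*(-128) = 128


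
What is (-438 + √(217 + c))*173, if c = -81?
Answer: -75774 + 346*√34 ≈ -73757.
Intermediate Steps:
(-438 + √(217 + c))*173 = (-438 + √(217 - 81))*173 = (-438 + √136)*173 = (-438 + 2*√34)*173 = -75774 + 346*√34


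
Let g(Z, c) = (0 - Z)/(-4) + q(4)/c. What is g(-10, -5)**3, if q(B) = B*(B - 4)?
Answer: -125/8 ≈ -15.625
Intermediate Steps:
q(B) = B*(-4 + B)
g(Z, c) = Z/4 (g(Z, c) = (0 - Z)/(-4) + (4*(-4 + 4))/c = -Z*(-1/4) + (4*0)/c = Z/4 + 0/c = Z/4 + 0 = Z/4)
g(-10, -5)**3 = ((1/4)*(-10))**3 = (-5/2)**3 = -125/8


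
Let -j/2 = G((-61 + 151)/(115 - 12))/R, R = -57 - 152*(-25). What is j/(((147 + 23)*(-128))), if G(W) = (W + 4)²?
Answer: 63001/108009804640 ≈ 5.8329e-7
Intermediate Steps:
R = 3743 (R = -57 + 3800 = 3743)
G(W) = (4 + W)²
j = -504008/39709487 (j = -2*(4 + (-61 + 151)/(115 - 12))²/3743 = -2*(4 + 90/103)²/3743 = -2*(502/103)²/3743 = -504008/(10609*3743) = -2*252004/39709487 = -504008/39709487 ≈ -0.012692)
j/(((147 + 23)*(-128))) = -504008*(-1/(128*(147 + 23)))/39709487 = -504008/(39709487*(170*(-128))) = -504008/39709487/(-21760) = -504008/39709487*(-1/21760) = 63001/108009804640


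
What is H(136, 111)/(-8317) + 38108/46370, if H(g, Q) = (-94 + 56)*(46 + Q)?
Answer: 296793828/192829645 ≈ 1.5392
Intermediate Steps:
H(g, Q) = -1748 - 38*Q (H(g, Q) = -38*(46 + Q) = -1748 - 38*Q)
H(136, 111)/(-8317) + 38108/46370 = (-1748 - 38*111)/(-8317) + 38108/46370 = (-1748 - 4218)*(-1/8317) + 38108*(1/46370) = -5966*(-1/8317) + 19054/23185 = 5966/8317 + 19054/23185 = 296793828/192829645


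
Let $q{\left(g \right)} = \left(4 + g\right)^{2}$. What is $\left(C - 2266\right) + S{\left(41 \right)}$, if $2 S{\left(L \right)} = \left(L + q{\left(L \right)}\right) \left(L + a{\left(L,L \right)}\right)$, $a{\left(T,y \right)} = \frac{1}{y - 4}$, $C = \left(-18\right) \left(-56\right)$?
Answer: $\frac{1521548}{37} \approx 41123.0$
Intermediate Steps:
$C = 1008$
$a{\left(T,y \right)} = \frac{1}{-4 + y}$
$S{\left(L \right)} = \frac{\left(L + \frac{1}{-4 + L}\right) \left(L + \left(4 + L\right)^{2}\right)}{2}$ ($S{\left(L \right)} = \frac{\left(L + \left(4 + L\right)^{2}\right) \left(L + \frac{1}{-4 + L}\right)}{2} = \frac{\left(L + \frac{1}{-4 + L}\right) \left(L + \left(4 + L\right)^{2}\right)}{2}$)
$\left(C - 2266\right) + S{\left(41 \right)} = \left(1008 - 2266\right) + \frac{41 + \left(4 + 41\right)^{2} + 41 \left(-4 + 41\right) \left(41 + \left(4 + 41\right)^{2}\right)}{2 \left(-4 + 41\right)} = -1258 + \frac{41 + 45^{2} + 41 \cdot 37 \left(41 + 45^{2}\right)}{2 \cdot 37} = -1258 + \frac{1}{2} \cdot \frac{1}{37} \left(41 + 2025 + 41 \cdot 37 \left(41 + 2025\right)\right) = -1258 + \frac{1}{2} \cdot \frac{1}{37} \left(41 + 2025 + 41 \cdot 37 \cdot 2066\right) = -1258 + \frac{1}{2} \cdot \frac{1}{37} \left(41 + 2025 + 3134122\right) = -1258 + \frac{1}{2} \cdot \frac{1}{37} \cdot 3136188 = -1258 + \frac{1568094}{37} = \frac{1521548}{37}$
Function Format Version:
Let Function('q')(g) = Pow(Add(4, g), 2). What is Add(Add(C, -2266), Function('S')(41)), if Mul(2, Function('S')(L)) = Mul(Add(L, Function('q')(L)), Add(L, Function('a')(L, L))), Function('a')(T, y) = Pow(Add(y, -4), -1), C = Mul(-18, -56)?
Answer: Rational(1521548, 37) ≈ 41123.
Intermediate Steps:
C = 1008
Function('a')(T, y) = Pow(Add(-4, y), -1)
Function('S')(L) = Mul(Rational(1, 2), Add(L, Pow(Add(-4, L), -1)), Add(L, Pow(Add(4, L), 2))) (Function('S')(L) = Mul(Rational(1, 2), Mul(Add(L, Pow(Add(4, L), 2)), Add(L, Pow(Add(-4, L), -1)))) = Mul(Rational(1, 2), Mul(Add(L, Pow(Add(-4, L), -1)), Add(L, Pow(Add(4, L), 2)))) = Mul(Rational(1, 2), Add(L, Pow(Add(-4, L), -1)), Add(L, Pow(Add(4, L), 2))))
Add(Add(C, -2266), Function('S')(41)) = Add(Add(1008, -2266), Mul(Rational(1, 2), Pow(Add(-4, 41), -1), Add(41, Pow(Add(4, 41), 2), Mul(41, Add(-4, 41), Add(41, Pow(Add(4, 41), 2)))))) = Add(-1258, Mul(Rational(1, 2), Pow(37, -1), Add(41, Pow(45, 2), Mul(41, 37, Add(41, Pow(45, 2)))))) = Add(-1258, Mul(Rational(1, 2), Rational(1, 37), Add(41, 2025, Mul(41, 37, Add(41, 2025))))) = Add(-1258, Mul(Rational(1, 2), Rational(1, 37), Add(41, 2025, Mul(41, 37, 2066)))) = Add(-1258, Mul(Rational(1, 2), Rational(1, 37), Add(41, 2025, 3134122))) = Add(-1258, Mul(Rational(1, 2), Rational(1, 37), 3136188)) = Add(-1258, Rational(1568094, 37)) = Rational(1521548, 37)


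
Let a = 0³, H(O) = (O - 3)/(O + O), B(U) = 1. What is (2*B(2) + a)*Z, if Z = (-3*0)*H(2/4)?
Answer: 0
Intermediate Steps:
H(O) = (-3 + O)/(2*O) (H(O) = (-3 + O)/((2*O)) = (-3 + O)*(1/(2*O)) = (-3 + O)/(2*O))
a = 0
Z = 0 (Z = (-3*0)*((-3 + 2/4)/(2*((2/4)))) = 0*((-3 + 2*(¼))/(2*((2*(¼))))) = 0*((-3 + ½)/(2*(½))) = 0*((½)*2*(-5/2)) = 0*(-5/2) = 0)
(2*B(2) + a)*Z = (2*1 + 0)*0 = (2 + 0)*0 = 2*0 = 0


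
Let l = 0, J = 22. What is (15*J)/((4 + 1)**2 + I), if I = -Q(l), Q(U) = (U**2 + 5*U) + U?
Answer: 66/5 ≈ 13.200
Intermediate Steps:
Q(U) = U**2 + 6*U
I = 0 (I = -0*(6 + 0) = -0*6 = -1*0 = 0)
(15*J)/((4 + 1)**2 + I) = (15*22)/((4 + 1)**2 + 0) = 330/(5**2 + 0) = 330/(25 + 0) = 330/25 = 330*(1/25) = 66/5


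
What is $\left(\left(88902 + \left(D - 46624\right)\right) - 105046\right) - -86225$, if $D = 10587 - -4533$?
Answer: $38577$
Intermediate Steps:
$D = 15120$ ($D = 10587 + 4533 = 15120$)
$\left(\left(88902 + \left(D - 46624\right)\right) - 105046\right) - -86225 = \left(\left(88902 + \left(15120 - 46624\right)\right) - 105046\right) - -86225 = \left(\left(88902 + \left(15120 - 46624\right)\right) - 105046\right) + 86225 = \left(\left(88902 - 31504\right) - 105046\right) + 86225 = \left(57398 - 105046\right) + 86225 = -47648 + 86225 = 38577$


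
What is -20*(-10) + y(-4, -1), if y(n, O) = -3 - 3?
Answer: 194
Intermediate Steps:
y(n, O) = -6
-20*(-10) + y(-4, -1) = -20*(-10) - 6 = 200 - 6 = 194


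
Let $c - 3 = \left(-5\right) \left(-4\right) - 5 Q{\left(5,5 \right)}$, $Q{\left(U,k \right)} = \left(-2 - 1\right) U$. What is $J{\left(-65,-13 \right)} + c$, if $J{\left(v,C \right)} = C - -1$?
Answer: $86$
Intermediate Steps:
$Q{\left(U,k \right)} = - 3 U$
$J{\left(v,C \right)} = 1 + C$ ($J{\left(v,C \right)} = C + 1 = 1 + C$)
$c = 98$ ($c = 3 - \left(-20 + 5 \left(\left(-3\right) 5\right)\right) = 3 + \left(20 - -75\right) = 3 + \left(20 + 75\right) = 3 + 95 = 98$)
$J{\left(-65,-13 \right)} + c = \left(1 - 13\right) + 98 = -12 + 98 = 86$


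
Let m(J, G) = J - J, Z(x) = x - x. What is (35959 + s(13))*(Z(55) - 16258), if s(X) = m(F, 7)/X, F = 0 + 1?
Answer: -584621422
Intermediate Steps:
Z(x) = 0
F = 1
m(J, G) = 0
s(X) = 0 (s(X) = 0/X = 0)
(35959 + s(13))*(Z(55) - 16258) = (35959 + 0)*(0 - 16258) = 35959*(-16258) = -584621422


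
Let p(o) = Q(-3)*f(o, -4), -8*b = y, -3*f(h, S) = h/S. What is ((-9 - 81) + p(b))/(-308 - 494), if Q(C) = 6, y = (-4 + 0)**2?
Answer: 91/802 ≈ 0.11347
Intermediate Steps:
f(h, S) = -h/(3*S)
y = 16 (y = (-4)**2 = 16)
b = -2 (b = -1/8*16 = -2)
p(o) = o/2 (p(o) = 6*(-1/3*o/(-4)) = 6*(-1/3*o*(-1/4)) = 6*(o/12) = o/2)
((-9 - 81) + p(b))/(-308 - 494) = ((-9 - 81) + (1/2)*(-2))/(-308 - 494) = (-90 - 1)/(-802) = -91*(-1/802) = 91/802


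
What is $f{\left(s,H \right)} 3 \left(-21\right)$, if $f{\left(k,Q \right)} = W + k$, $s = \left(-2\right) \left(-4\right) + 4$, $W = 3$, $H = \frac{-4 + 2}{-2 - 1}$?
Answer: $-945$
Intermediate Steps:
$H = \frac{2}{3}$ ($H = - \frac{2}{-3} = \left(-2\right) \left(- \frac{1}{3}\right) = \frac{2}{3} \approx 0.66667$)
$s = 12$ ($s = 8 + 4 = 12$)
$f{\left(k,Q \right)} = 3 + k$
$f{\left(s,H \right)} 3 \left(-21\right) = \left(3 + 12\right) 3 \left(-21\right) = 15 \cdot 3 \left(-21\right) = 45 \left(-21\right) = -945$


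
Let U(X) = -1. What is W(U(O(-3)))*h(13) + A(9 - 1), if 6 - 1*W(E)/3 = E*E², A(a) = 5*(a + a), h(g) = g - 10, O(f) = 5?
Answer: 143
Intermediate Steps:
h(g) = -10 + g
A(a) = 10*a (A(a) = 5*(2*a) = 10*a)
W(E) = 18 - 3*E³ (W(E) = 18 - 3*E*E² = 18 - 3*E³)
W(U(O(-3)))*h(13) + A(9 - 1) = (18 - 3*(-1)³)*(-10 + 13) + 10*(9 - 1) = (18 - 3*(-1))*3 + 10*8 = (18 + 3)*3 + 80 = 21*3 + 80 = 63 + 80 = 143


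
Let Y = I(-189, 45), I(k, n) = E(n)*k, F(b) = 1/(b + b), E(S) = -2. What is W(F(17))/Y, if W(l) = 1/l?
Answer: 17/189 ≈ 0.089947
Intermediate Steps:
F(b) = 1/(2*b)
I(k, n) = -2*k
Y = 378 (Y = -2*(-189) = 378)
W(F(17))/Y = 1/(((½)/17)*378) = (1/378)/((½)*(1/17)) = (1/378)/(1/34) = 34*(1/378) = 17/189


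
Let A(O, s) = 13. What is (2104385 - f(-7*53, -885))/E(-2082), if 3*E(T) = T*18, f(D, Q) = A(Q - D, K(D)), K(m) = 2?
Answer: -526093/3123 ≈ -168.46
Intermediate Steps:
f(D, Q) = 13
E(T) = 6*T (E(T) = (T*18)/3 = (18*T)/3 = 6*T)
(2104385 - f(-7*53, -885))/E(-2082) = (2104385 - 1*13)/((6*(-2082))) = (2104385 - 13)/(-12492) = 2104372*(-1/12492) = -526093/3123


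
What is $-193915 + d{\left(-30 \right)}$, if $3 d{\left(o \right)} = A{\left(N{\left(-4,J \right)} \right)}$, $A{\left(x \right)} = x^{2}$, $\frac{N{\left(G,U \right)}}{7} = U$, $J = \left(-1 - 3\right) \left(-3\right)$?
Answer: $-191563$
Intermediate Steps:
$J = 12$ ($J = \left(-4\right) \left(-3\right) = 12$)
$N{\left(G,U \right)} = 7 U$
$d{\left(o \right)} = 2352$ ($d{\left(o \right)} = \frac{\left(7 \cdot 12\right)^{2}}{3} = \frac{84^{2}}{3} = \frac{1}{3} \cdot 7056 = 2352$)
$-193915 + d{\left(-30 \right)} = -193915 + 2352 = -191563$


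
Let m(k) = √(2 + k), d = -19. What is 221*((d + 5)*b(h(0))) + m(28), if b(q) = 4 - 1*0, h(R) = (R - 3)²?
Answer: -12376 + √30 ≈ -12371.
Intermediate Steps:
h(R) = (-3 + R)²
b(q) = 4 (b(q) = 4 + 0 = 4)
221*((d + 5)*b(h(0))) + m(28) = 221*((-19 + 5)*4) + √(2 + 28) = 221*(-14*4) + √30 = 221*(-56) + √30 = -12376 + √30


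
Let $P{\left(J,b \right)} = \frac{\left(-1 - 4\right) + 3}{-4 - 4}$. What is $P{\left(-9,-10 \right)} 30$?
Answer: $\frac{15}{2} \approx 7.5$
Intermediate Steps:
$P{\left(J,b \right)} = \frac{1}{4}$ ($P{\left(J,b \right)} = \frac{\left(-1 - 4\right) + 3}{-8} = \left(-5 + 3\right) \left(- \frac{1}{8}\right) = \left(-2\right) \left(- \frac{1}{8}\right) = \frac{1}{4}$)
$P{\left(-9,-10 \right)} 30 = \frac{1}{4} \cdot 30 = \frac{15}{2}$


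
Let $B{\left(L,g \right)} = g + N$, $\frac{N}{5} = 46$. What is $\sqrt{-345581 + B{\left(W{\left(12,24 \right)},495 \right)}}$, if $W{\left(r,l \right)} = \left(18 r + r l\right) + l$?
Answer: $2 i \sqrt{86214} \approx 587.24 i$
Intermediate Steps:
$W{\left(r,l \right)} = l + 18 r + l r$ ($W{\left(r,l \right)} = \left(18 r + l r\right) + l = l + 18 r + l r$)
$N = 230$ ($N = 5 \cdot 46 = 230$)
$B{\left(L,g \right)} = 230 + g$ ($B{\left(L,g \right)} = g + 230 = 230 + g$)
$\sqrt{-345581 + B{\left(W{\left(12,24 \right)},495 \right)}} = \sqrt{-345581 + \left(230 + 495\right)} = \sqrt{-345581 + 725} = \sqrt{-344856} = 2 i \sqrt{86214}$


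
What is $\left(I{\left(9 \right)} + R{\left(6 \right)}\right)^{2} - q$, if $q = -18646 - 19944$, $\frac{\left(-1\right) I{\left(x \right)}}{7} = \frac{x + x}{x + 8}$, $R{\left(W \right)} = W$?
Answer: $\frac{11153086}{289} \approx 38592.0$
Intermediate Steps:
$I{\left(x \right)} = - \frac{14 x}{8 + x}$ ($I{\left(x \right)} = - 7 \frac{x + x}{x + 8} = - 7 \frac{2 x}{8 + x} = - \frac{14 x}{8 + x}$)
$q = -38590$
$\left(I{\left(9 \right)} + R{\left(6 \right)}\right)^{2} - q = \left(\left(-14\right) 9 \frac{1}{8 + 9} + 6\right)^{2} - -38590 = \left(\left(-14\right) 9 \cdot \frac{1}{17} + 6\right)^{2} + 38590 = \left(- \frac{126}{17} + 6\right)^{2} + 38590 = \left(- \frac{24}{17}\right)^{2} + 38590 = \frac{576}{289} + 38590 = \frac{11153086}{289}$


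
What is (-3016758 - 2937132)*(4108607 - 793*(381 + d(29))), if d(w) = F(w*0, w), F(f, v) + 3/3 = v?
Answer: -22531127310300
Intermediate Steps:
F(f, v) = -1 + v
d(w) = -1 + w
(-3016758 - 2937132)*(4108607 - 793*(381 + d(29))) = (-3016758 - 2937132)*(4108607 - 793*(381 + (-1 + 29))) = -5953890*(4108607 - 793*(381 + 28)) = -5953890*(4108607 - 793*409) = -5953890*(4108607 - 324337) = -5953890*3784270 = -22531127310300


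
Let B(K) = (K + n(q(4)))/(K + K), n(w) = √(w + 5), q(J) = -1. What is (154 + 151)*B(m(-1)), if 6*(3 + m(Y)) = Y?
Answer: 2135/38 ≈ 56.184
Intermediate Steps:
n(w) = √(5 + w)
m(Y) = -3 + Y/6
B(K) = (2 + K)/(2*K) (B(K) = (K + √(5 - 1))/(K + K) = (K + √4)/((2*K)) = (K + 2)*(1/(2*K)) = (2 + K)*(1/(2*K)) = (2 + K)/(2*K))
(154 + 151)*B(m(-1)) = (154 + 151)*((2 + (-3 + (⅙)*(-1)))/(2*(-3 + (⅙)*(-1)))) = 305*((2 + (-3 - ⅙))/(2*(-3 - ⅙))) = 305*((2 - 19/6)/(2*(-19/6))) = 305*((½)*(-6/19)*(-7/6)) = 305*(7/38) = 2135/38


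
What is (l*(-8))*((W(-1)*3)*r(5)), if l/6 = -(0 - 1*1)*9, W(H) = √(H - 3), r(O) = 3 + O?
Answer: -20736*I ≈ -20736.0*I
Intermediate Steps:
W(H) = √(-3 + H)
l = 54 (l = 6*(-(0 - 1*1)*9) = 6*(-(0 - 1)*9) = 6*(-1*(-1)*9) = 6*(1*9) = 6*9 = 54)
(l*(-8))*((W(-1)*3)*r(5)) = (54*(-8))*((√(-3 - 1)*3)*(3 + 5)) = -432*√(-4)*3*8 = -432*(2*I)*3*8 = -432*6*I*8 = -20736*I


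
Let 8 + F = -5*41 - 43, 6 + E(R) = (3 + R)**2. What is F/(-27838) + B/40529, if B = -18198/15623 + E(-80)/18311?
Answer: 1480712909697605/161380262837604703 ≈ 0.0091753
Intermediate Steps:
E(R) = -6 + (3 + R)**2
B = -240688549/286072753 (B = -18198/15623 + (-6 + (3 - 80)**2)/18311 = -18198*1/15623 + (-6 + (-77)**2)*(1/18311) = -18198/15623 + (-6 + 5929)*(1/18311) = -18198/15623 + 5923*(1/18311) = -18198/15623 + 5923/18311 = -240688549/286072753 ≈ -0.84135)
F = -256 (F = -8 + (-5*41 - 43) = -8 + (-205 - 43) = -8 - 248 = -256)
F/(-27838) + B/40529 = -256/(-27838) - 240688549/286072753/40529 = -256*(-1/27838) - 240688549/286072753*1/40529 = 128/13919 - 240688549/11594242606337 = 1480712909697605/161380262837604703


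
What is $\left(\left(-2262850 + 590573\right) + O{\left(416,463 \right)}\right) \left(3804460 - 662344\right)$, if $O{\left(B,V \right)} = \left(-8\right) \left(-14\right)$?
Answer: $-5254136401140$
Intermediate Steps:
$O{\left(B,V \right)} = 112$
$\left(\left(-2262850 + 590573\right) + O{\left(416,463 \right)}\right) \left(3804460 - 662344\right) = \left(\left(-2262850 + 590573\right) + 112\right) \left(3804460 - 662344\right) = \left(-1672277 + 112\right) 3142116 = \left(-1672165\right) 3142116 = -5254136401140$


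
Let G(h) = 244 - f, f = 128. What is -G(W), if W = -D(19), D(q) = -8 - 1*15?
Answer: -116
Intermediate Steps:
D(q) = -23 (D(q) = -8 - 15 = -23)
W = 23 (W = -1*(-23) = 23)
G(h) = 116 (G(h) = 244 - 1*128 = 244 - 128 = 116)
-G(W) = -1*116 = -116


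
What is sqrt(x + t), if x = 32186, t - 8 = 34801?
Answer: sqrt(66995) ≈ 258.83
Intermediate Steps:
t = 34809 (t = 8 + 34801 = 34809)
sqrt(x + t) = sqrt(32186 + 34809) = sqrt(66995)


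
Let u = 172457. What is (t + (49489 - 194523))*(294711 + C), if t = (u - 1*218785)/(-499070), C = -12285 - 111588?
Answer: -6182804212609788/249535 ≈ -2.4777e+10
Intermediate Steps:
C = -123873
t = 23164/249535 (t = (172457 - 1*218785)/(-499070) = (172457 - 218785)*(-1/499070) = -46328*(-1/499070) = 23164/249535 ≈ 0.092829)
(t + (49489 - 194523))*(294711 + C) = (23164/249535 + (49489 - 194523))*(294711 - 123873) = (23164/249535 - 145034)*170838 = -36191036026/249535*170838 = -6182804212609788/249535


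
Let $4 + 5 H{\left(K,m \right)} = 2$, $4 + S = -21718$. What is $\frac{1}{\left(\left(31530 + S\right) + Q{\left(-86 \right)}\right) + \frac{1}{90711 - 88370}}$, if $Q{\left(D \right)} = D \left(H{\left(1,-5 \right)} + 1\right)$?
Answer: $\frac{11705}{114198667} \approx 0.0001025$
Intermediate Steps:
$S = -21722$ ($S = -4 - 21718 = -21722$)
$H{\left(K,m \right)} = - \frac{2}{5}$ ($H{\left(K,m \right)} = - \frac{4}{5} + \frac{1}{5} \cdot 2 = - \frac{4}{5} + \frac{2}{5} = - \frac{2}{5}$)
$Q{\left(D \right)} = \frac{3 D}{5}$ ($Q{\left(D \right)} = D \left(- \frac{2}{5} + 1\right) = D \frac{3}{5} = \frac{3 D}{5}$)
$\frac{1}{\left(\left(31530 + S\right) + Q{\left(-86 \right)}\right) + \frac{1}{90711 - 88370}} = \frac{1}{\left(\left(31530 - 21722\right) + \frac{3}{5} \left(-86\right)\right) + \frac{1}{90711 - 88370}} = \frac{1}{\left(9808 - \frac{258}{5}\right) + \frac{1}{2341}} = \frac{1}{\frac{48782}{5} + \frac{1}{2341}} = \frac{1}{\frac{114198667}{11705}} = \frac{11705}{114198667}$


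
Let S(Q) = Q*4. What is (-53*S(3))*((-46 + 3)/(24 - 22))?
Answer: 13674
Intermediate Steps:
S(Q) = 4*Q
(-53*S(3))*((-46 + 3)/(24 - 22)) = (-212*3)*((-46 + 3)/(24 - 22)) = (-53*12)*(-43/2) = -(-27348)/2 = -636*(-43/2) = 13674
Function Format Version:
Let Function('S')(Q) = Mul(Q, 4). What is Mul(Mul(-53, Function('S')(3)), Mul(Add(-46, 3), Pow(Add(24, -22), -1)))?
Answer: 13674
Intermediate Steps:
Function('S')(Q) = Mul(4, Q)
Mul(Mul(-53, Function('S')(3)), Mul(Add(-46, 3), Pow(Add(24, -22), -1))) = Mul(Mul(-53, Mul(4, 3)), Mul(Add(-46, 3), Pow(Add(24, -22), -1))) = Mul(Mul(-53, 12), Mul(-43, Pow(2, -1))) = Mul(-636, Mul(-43, Rational(1, 2))) = Mul(-636, Rational(-43, 2)) = 13674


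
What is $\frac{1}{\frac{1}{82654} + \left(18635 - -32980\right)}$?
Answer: $\frac{82654}{4266186211} \approx 1.9374 \cdot 10^{-5}$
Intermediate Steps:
$\frac{1}{\frac{1}{82654} + \left(18635 - -32980\right)} = \frac{1}{\frac{1}{82654} + \left(18635 + 32980\right)} = \frac{1}{\frac{1}{82654} + 51615} = \frac{1}{\frac{4266186211}{82654}} = \frac{82654}{4266186211}$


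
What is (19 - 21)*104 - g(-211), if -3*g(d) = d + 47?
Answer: -788/3 ≈ -262.67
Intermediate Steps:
g(d) = -47/3 - d/3 (g(d) = -(d + 47)/3 = -(47 + d)/3 = -47/3 - d/3)
(19 - 21)*104 - g(-211) = (19 - 21)*104 - (-47/3 - ⅓*(-211)) = -2*104 - (-47/3 + 211/3) = -208 - 1*164/3 = -208 - 164/3 = -788/3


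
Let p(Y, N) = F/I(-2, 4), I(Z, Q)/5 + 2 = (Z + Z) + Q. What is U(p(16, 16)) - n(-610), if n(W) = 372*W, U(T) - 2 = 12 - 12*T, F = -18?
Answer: 1134562/5 ≈ 2.2691e+5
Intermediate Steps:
I(Z, Q) = -10 + 5*Q + 10*Z (I(Z, Q) = -10 + 5*((Z + Z) + Q) = -10 + 5*(2*Z + Q) = -10 + 5*(Q + 2*Z) = -10 + (5*Q + 10*Z) = -10 + 5*Q + 10*Z)
p(Y, N) = 9/5 (p(Y, N) = -18/(-10 + 5*4 + 10*(-2)) = -18/(-10 + 20 - 20) = -18/(-10) = -18*(-⅒) = 9/5)
U(T) = 14 - 12*T (U(T) = 2 + (12 - 12*T) = 14 - 12*T)
U(p(16, 16)) - n(-610) = (14 - 12*9/5) - 372*(-610) = (14 - 108/5) - 1*(-226920) = -38/5 + 226920 = 1134562/5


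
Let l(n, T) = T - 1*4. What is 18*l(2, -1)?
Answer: -90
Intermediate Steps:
l(n, T) = -4 + T (l(n, T) = T - 4 = -4 + T)
18*l(2, -1) = 18*(-4 - 1) = 18*(-5) = -90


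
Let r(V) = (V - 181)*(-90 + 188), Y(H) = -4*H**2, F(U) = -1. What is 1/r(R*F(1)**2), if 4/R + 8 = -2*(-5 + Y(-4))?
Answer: -65/1152774 ≈ -5.6386e-5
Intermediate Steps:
R = 2/65 (R = 4/(-8 - 2*(-5 - 4*(-4)**2)) = 4/(-8 - 2*(-5 - 4*16)) = 4/(-8 - 2*(-5 - 64)) = 4/(-8 - 2*(-69)) = 4/(-8 + 138) = 4/130 = 4*(1/130) = 2/65 ≈ 0.030769)
r(V) = -17738 + 98*V (r(V) = (-181 + V)*98 = -17738 + 98*V)
1/r(R*F(1)**2) = 1/(-17738 + 98*((2/65)*(-1)**2)) = 1/(-17738 + 98*((2/65)*1)) = 1/(-17738 + 98*(2/65)) = 1/(-17738 + 196/65) = 1/(-1152774/65) = -65/1152774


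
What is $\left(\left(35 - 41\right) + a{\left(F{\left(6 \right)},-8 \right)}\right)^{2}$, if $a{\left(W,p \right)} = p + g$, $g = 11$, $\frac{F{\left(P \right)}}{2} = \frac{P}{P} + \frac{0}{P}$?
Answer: $9$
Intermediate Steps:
$F{\left(P \right)} = 2$ ($F{\left(P \right)} = 2 \left(\frac{P}{P} + \frac{0}{P}\right) = 2 \left(1 + 0\right) = 2 \cdot 1 = 2$)
$a{\left(W,p \right)} = 11 + p$ ($a{\left(W,p \right)} = p + 11 = 11 + p$)
$\left(\left(35 - 41\right) + a{\left(F{\left(6 \right)},-8 \right)}\right)^{2} = \left(\left(35 - 41\right) + \left(11 - 8\right)\right)^{2} = \left(-6 + 3\right)^{2} = \left(-3\right)^{2} = 9$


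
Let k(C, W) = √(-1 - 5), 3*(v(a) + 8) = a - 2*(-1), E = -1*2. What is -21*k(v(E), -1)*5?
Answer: -105*I*√6 ≈ -257.2*I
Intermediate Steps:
E = -2
v(a) = -22/3 + a/3 (v(a) = -8 + (a - 2*(-1))/3 = -8 + (a + 2)/3 = -8 + (2 + a)/3 = -8 + (⅔ + a/3) = -22/3 + a/3)
k(C, W) = I*√6 (k(C, W) = √(-6) = I*√6)
-21*k(v(E), -1)*5 = -21*I*√6*5 = -105*I*√6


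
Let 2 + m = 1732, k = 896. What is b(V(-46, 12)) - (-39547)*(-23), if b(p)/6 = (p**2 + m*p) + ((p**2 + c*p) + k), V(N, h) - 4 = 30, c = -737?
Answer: -687761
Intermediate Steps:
m = 1730 (m = -2 + 1732 = 1730)
V(N, h) = 34 (V(N, h) = 4 + 30 = 34)
b(p) = 5376 + 12*p**2 + 5958*p (b(p) = 6*((p**2 + 1730*p) + ((p**2 - 737*p) + 896)) = 6*((p**2 + 1730*p) + (896 + p**2 - 737*p)) = 6*(896 + 2*p**2 + 993*p) = 5376 + 12*p**2 + 5958*p)
b(V(-46, 12)) - (-39547)*(-23) = (5376 + 12*34**2 + 5958*34) - (-39547)*(-23) = (5376 + 12*1156 + 202572) - 1*909581 = (5376 + 13872 + 202572) - 909581 = 221820 - 909581 = -687761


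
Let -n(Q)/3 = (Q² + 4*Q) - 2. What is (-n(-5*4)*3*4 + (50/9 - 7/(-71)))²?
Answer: 53566077643225/408321 ≈ 1.3119e+8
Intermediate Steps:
n(Q) = 6 - 12*Q - 3*Q² (n(Q) = -3*((Q² + 4*Q) - 2) = -3*(-2 + Q² + 4*Q) = 6 - 12*Q - 3*Q²)
(-n(-5*4)*3*4 + (50/9 - 7/(-71)))² = (-(6 - (-60)*4 - 3*(-5*4)²)*3*4 + (50/9 - 7/(-71)))² = (-(6 - 12*(-20) - 3*(-20)²)*3*4 + (50*(⅑) - 7*(-1/71)))² = (-(6 + 240 - 3*400)*3*4 + (50/9 + 7/71))² = (-(6 + 240 - 1200)*3*4 + 3613/639)² = (-(-954*3)*4 + 3613/639)² = (-(-2862)*4 + 3613/639)² = (-1*(-11448) + 3613/639)² = (11448 + 3613/639)² = (7318885/639)² = 53566077643225/408321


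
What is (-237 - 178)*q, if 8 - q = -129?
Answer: -56855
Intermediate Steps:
q = 137 (q = 8 - 1*(-129) = 8 + 129 = 137)
(-237 - 178)*q = (-237 - 178)*137 = -415*137 = -56855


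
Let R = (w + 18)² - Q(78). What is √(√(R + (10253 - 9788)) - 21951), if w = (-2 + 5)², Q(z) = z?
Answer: √(-21951 + 6*√31) ≈ 148.05*I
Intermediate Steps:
w = 9 (w = 3² = 9)
R = 651 (R = (9 + 18)² - 1*78 = 27² - 78 = 729 - 78 = 651)
√(√(R + (10253 - 9788)) - 21951) = √(√(651 + (10253 - 9788)) - 21951) = √(√(651 + 465) - 21951) = √(√1116 - 21951) = √(6*√31 - 21951) = √(-21951 + 6*√31)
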